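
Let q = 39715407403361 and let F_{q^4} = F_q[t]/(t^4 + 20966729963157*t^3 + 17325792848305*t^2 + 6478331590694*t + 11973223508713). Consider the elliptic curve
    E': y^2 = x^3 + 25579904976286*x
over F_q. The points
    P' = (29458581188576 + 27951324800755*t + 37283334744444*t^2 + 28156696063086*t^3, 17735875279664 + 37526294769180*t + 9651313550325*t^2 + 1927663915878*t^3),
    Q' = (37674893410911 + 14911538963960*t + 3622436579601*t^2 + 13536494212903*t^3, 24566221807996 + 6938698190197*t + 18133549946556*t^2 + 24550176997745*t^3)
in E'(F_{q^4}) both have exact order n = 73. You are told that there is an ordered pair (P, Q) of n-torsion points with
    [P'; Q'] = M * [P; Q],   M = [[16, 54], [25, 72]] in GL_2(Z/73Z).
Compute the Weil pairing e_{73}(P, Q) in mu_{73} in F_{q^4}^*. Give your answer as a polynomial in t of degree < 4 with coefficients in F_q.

e_{73}(aP+bQ,cP+dQ) = e_{73}(P,Q)^(ad-bc); with (a,b,c,d)=(16,54,25,72) this gives the det-73 law.
Inverting 21 mod 73: 7. Thus e_{73}(P,Q) = e(P',Q')^{7}.
n = 73 = (1001001)_2 (7 bits, wt 3); accumulate f_{73,P'}(Q'+S)/f_{73,P'}(S) along the 6-step ladder.
e_{73}(P',Q') = 28573469327578 + 12453737308553*t + 545098892108*t^2 + 35723275218803*t^3.
Hence e(P,Q) = 36219637238289 + 27689874332617*t + 35660027341406*t^2 + 39111403111455*t^3 in F_{39715407403361^4}^*.

36219637238289 + 27689874332617*t + 35660027341406*t^2 + 39111403111455*t^3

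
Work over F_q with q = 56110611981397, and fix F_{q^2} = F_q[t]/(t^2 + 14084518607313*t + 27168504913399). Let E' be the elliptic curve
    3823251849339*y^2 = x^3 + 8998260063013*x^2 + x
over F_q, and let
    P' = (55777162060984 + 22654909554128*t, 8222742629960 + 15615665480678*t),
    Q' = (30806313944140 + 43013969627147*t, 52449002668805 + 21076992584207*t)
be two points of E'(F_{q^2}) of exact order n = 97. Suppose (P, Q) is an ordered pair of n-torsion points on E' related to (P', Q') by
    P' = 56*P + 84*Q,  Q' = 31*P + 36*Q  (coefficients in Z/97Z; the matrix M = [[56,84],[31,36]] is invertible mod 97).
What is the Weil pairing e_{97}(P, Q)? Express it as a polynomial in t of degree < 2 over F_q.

4808077708519 + 33677592528892*t

Since e_{97}(P,P)=e_{97}(Q,Q)=1 and e_{97}(Q,P)=e_{97}(P,Q)^{-1}, expanding e_{97}(56*P + 84*Q,31*P + 36*Q) leaves e(P,Q)^det(M).
det M = 56*36 - 84*31 = -588 = 91 (mod 97); 91^{-1} = 16 (mod 97).
Montgomery->Weierstrass: x_W = 19363133754994*x+19816252833992, y_W=19363133754994*y on F_{56110611981397}; lands on y^2=x^3+23233138203463*x+9610695572594.
Miller loop for e_{97} over F_{56110611981397^2}: bits of 97 = 1100001; 6 double steps + 2 add steps, l/v at each.
Miller gives e_{97}(P',Q') = 36053814569972 + 53294336974474*t in F_{56110611981397^2}.
Hence e(P,Q) = 4808077708519 + 33677592528892*t in F_{56110611981397^2}^*.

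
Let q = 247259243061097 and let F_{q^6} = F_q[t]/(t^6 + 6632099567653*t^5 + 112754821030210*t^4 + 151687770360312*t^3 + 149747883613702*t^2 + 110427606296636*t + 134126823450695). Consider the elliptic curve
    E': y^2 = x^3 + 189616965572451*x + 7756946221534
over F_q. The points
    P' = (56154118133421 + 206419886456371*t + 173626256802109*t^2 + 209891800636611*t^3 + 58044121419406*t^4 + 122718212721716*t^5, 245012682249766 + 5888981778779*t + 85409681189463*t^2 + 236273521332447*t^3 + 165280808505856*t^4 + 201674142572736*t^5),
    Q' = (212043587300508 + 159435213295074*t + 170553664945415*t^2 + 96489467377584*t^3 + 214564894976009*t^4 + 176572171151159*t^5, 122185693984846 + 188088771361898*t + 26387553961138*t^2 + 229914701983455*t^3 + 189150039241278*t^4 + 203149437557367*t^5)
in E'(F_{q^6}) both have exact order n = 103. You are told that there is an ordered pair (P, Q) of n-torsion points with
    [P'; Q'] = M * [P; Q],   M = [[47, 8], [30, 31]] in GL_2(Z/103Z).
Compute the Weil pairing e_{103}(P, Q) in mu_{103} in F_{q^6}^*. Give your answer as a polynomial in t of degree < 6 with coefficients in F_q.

102520178612645 + 126584408305668*t + 92376818583984*t^2 + 67420146216221*t^3 + 107584705076637*t^4 + 111851182864035*t^5

e_{103}(aP+bQ,cP+dQ) = e_{103}(P,Q)^(ad-bc); with (a,b,c,d)=(47,8,30,31) this gives the det-103 law.
Inverting 84 mod 103: 65. Thus e_{103}(P,Q) = e(P',Q')^{65}.
Build f_{103,P'} and f_{103,Q'} via the 7-bit ladder of 103=1100111_2; evaluate at shifted divisors; quotient in F_{247259243061097^6}.
So e_{103}(P',Q') = 490901501650 + 162552472995837*t + 150324699309133*t^2 + 66336699520751*t^3 + 76685235354553*t^4 + 108048612688927*t^5.
Hence e(P,Q) = 102520178612645 + 126584408305668*t + 92376818583984*t^2 + 67420146216221*t^3 + 107584705076637*t^4 + 111851182864035*t^5 in F_{247259243061097^6}^*.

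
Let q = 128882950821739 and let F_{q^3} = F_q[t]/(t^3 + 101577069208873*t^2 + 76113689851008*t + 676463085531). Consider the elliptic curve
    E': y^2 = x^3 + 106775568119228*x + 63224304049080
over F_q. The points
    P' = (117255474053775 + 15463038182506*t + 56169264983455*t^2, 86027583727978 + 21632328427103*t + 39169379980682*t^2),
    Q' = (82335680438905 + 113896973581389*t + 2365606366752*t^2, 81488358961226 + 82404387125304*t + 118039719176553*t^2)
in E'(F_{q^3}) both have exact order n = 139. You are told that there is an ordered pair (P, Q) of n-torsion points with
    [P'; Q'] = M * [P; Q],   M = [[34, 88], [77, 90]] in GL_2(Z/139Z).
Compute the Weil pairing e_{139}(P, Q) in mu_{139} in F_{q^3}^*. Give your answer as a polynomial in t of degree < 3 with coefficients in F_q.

Under M = [[34,88],[77,90]] in GL_2(Z/139), e_{139}(P',Q') = e_{139}(P,Q)^(34*90-88*77 mod 139).
Inverting 37 mod 139: 124. Thus e_{139}(P,Q) = e(P',Q')^{124}.
n = 139 = (10001011)_2 (8 bits, wt 4); accumulate f_{139,P'}(Q'+S)/f_{139,P'}(S) along the 7-step ladder.
Miller gives e_{139}(P',Q') = 43087832782981 + 113010536932842*t + 101308184439562*t^2 in F_{128882950821739^3}.
Raise to 124: e(P,Q) = 125782304959957 + 19015703748352*t + 100429382038193*t^2 in mu_{139}.

125782304959957 + 19015703748352*t + 100429382038193*t^2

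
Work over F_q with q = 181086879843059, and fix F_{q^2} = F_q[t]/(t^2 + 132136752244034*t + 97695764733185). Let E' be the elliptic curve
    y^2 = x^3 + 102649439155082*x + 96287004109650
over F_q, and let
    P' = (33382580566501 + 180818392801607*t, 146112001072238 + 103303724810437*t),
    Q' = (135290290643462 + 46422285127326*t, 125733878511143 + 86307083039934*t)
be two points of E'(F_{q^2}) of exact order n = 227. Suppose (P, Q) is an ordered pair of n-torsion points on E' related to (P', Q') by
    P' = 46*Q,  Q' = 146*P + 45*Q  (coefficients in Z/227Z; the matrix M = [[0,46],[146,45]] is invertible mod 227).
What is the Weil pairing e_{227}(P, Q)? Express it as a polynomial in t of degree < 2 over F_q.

155468149211542 + 132501515286605*t

Since e_{227}(P,P)=e_{227}(Q,Q)=1 and e_{227}(Q,P)=e_{227}(P,Q)^{-1}, expanding e_{227}(46*Q,146*P + 45*Q) leaves e(P,Q)^det(M).
0*45 - 46*146 = -6716; reduced mod 227: det = 94, inverse 128.
n = 227 = (11100011)_2 (8 bits, wt 5); accumulate f_{227,P'}(Q'+S)/f_{227,P'}(S) along the 7-step ladder.
e_{227}(P',Q') = 35491040331057 + 179051560454352*t.
Thus e_{227}(P,Q) = 155468149211542 + 132501515286605*t.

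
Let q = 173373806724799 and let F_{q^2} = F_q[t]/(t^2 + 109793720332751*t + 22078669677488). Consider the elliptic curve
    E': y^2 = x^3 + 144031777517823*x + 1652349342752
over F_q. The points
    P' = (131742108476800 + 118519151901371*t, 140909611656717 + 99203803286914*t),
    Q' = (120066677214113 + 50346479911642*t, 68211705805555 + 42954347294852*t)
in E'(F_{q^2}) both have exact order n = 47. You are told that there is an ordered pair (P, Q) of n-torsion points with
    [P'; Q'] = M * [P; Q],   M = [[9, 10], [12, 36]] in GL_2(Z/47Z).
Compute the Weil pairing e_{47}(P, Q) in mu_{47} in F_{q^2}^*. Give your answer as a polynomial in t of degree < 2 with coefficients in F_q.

e_{47} is bilinear + alternating on E[47], so e_{47}(9*P + 10*Q, 12*P + 36*Q) = e_{47}(P,Q)^(9*36-10*12).
det(M) mod 47 = 16; its inverse in (Z/47)^* is 3 (check: 16*3 mod 47 = 1).
6-bit Miller (101111) on E'/F_{173373806724799} with a'=144031777517823, b'=1652349342752: accumulate tangent/chord ratios at Q'+S and P'+S'.
f_P(D_Q)/f_Q(D_P) = 172637871825909 + 51542399713679*t.
(172637871825909 + 51542399713679*t)^{3} mod (173373806724799,f) = 66626195502308 + 164237479728653*t.

66626195502308 + 164237479728653*t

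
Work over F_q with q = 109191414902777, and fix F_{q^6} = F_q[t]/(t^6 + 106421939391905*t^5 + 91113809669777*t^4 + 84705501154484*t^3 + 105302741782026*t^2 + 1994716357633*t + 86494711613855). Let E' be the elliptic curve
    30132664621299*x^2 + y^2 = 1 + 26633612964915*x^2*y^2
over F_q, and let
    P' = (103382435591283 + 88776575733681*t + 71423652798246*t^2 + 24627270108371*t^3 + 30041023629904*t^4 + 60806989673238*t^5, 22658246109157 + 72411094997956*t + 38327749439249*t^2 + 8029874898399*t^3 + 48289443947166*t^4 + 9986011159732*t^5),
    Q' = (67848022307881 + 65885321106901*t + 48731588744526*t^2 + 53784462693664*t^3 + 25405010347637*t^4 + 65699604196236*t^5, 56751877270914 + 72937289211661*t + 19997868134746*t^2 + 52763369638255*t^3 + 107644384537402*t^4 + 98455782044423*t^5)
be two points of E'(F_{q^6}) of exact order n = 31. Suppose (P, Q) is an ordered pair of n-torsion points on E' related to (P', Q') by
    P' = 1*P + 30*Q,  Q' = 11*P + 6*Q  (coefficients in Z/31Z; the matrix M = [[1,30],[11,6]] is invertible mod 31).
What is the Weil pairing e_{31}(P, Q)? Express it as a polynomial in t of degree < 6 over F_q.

49469108592676 + 97868064738505*t + 54584401328353*t^2 + 26653377238970*t^3 + 16115827500985*t^4 + 70590389167796*t^5

e_{31} is bilinear + alternating on E[31], so e_{31}(1*P + 30*Q, 11*P + 6*Q) = e_{31}(P,Q)^(1*6-30*11).
So e_{31}(P,Q) = e_{31}(P',Q')^{11}, since 17*11 = 1 mod 31.
Edwards a_E,d_E -> Montgomery A=3145631074362,B=38640601357361 -> Weierstrass 103161912277996,72839817502259 via alpha=9461046264369,beta=874762914096.
Run Miller on y^2=x^3+103161912277996*x+72839817502259 over F_{109191414902777}: ladder 11111 (5 bits); e = f_P(D_Q)/f_Q(D_P).
The quotient is 25712719174631 + 49856626700747*t + 25584069325958*t^2 + 78740967454665*t^3 + 107094910299735*t^4 + 61840902820163*t^5.
e_{31}(P,Q) = (25712719174631 + 49856626700747*t + 25584069325958*t^2 + 78740967454665*t^3 + 107094910299735*t^4 + 61840902820163*t^5)^{11} = 49469108592676 + 97868064738505*t + 54584401328353*t^2 + 26653377238970*t^3 + 16115827500985*t^4 + 70590389167796*t^5.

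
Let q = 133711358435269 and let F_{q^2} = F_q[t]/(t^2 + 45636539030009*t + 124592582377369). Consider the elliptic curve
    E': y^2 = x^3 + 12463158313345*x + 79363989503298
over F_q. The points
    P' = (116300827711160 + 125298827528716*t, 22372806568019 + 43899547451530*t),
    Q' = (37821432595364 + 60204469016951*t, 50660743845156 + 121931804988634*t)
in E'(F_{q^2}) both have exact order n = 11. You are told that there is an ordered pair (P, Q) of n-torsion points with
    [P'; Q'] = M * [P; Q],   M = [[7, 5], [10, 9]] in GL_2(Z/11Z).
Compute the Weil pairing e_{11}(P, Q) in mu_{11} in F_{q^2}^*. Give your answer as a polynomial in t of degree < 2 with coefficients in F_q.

Since e_{11}(P,P)=e_{11}(Q,Q)=1 and e_{11}(Q,P)=e_{11}(P,Q)^{-1}, expanding e_{11}(7*P + 5*Q,10*P + 9*Q) leaves e(P,Q)^det(M).
det(M) mod 11 = 2; its inverse in (Z/11)^* is 6 (check: 2*6 mod 11 = 1).
Build f_{11,P'} and f_{11,Q'} via the 4-bit ladder of 11=1011_2; evaluate at shifted divisors; quotient in F_{133711358435269^2}.
The quotient is 127214747475831 + 132065706669489*t.
Finally e_{11}(P,Q) = 92512960380997 + 102756347469592*t.

92512960380997 + 102756347469592*t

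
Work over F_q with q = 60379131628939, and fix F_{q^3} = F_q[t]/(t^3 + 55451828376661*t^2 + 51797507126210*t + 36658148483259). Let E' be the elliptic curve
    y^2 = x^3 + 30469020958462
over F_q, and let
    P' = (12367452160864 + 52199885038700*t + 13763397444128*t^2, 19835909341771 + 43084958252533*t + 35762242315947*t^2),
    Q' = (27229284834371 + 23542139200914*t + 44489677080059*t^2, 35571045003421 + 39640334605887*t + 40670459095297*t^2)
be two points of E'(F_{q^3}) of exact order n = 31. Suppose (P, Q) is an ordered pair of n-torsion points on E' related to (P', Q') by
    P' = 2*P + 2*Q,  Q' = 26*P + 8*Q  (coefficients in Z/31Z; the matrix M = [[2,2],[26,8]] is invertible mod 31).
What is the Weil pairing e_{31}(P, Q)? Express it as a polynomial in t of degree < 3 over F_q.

48433755882687 + 21873199327966*t + 21634377323587*t^2

The 31-Weil pairing on E[31] over F_{60379131628939} is alternating-bilinear: e_{31}(P',Q') = e_{31}(P,Q)^det(M).
det(M) mod 31 = 26; its inverse in (Z/31)^* is 6 (check: 26*6 mod 31 = 1).
Run Miller on y^2=x^3+30469020958462 over F_{60379131628939}: ladder 11111 (5 bits); e = f_P(D_Q)/f_Q(D_P).
f_P(D_Q)/f_Q(D_P) = 46395444014194 + 53331450609917*t + 19276543827061*t^2.
e_{31}(P,Q) = (46395444014194 + 53331450609917*t + 19276543827061*t^2)^{6} = 48433755882687 + 21873199327966*t + 21634377323587*t^2.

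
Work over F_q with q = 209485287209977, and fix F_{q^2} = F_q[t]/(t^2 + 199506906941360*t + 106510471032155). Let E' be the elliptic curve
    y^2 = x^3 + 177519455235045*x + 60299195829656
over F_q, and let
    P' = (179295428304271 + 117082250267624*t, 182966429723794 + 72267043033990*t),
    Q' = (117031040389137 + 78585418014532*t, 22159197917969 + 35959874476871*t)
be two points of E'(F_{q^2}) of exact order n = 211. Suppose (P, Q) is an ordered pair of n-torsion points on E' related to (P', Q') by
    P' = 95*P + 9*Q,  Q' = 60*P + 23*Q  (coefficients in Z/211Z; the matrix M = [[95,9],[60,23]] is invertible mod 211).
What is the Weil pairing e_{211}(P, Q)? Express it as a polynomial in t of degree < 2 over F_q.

The 211-Weil pairing on E[211] over F_{209485287209977} is alternating-bilinear: e_{211}(P',Q') = e_{211}(P,Q)^det(M).
95*23 - 9*60 = 1645; reduced mod 211: det = 168, inverse 157.
Build f_{211,P'} and f_{211,Q'} via the 8-bit ladder of 211=11010011_2; evaluate at shifted divisors; quotient in F_{209485287209977^2}.
Result: e(P',Q') = 6079331595872 + 179338606748924*t.
Hence e(P,Q) = 199270123713443 + 157597006065678*t in F_{209485287209977^2}^*.

199270123713443 + 157597006065678*t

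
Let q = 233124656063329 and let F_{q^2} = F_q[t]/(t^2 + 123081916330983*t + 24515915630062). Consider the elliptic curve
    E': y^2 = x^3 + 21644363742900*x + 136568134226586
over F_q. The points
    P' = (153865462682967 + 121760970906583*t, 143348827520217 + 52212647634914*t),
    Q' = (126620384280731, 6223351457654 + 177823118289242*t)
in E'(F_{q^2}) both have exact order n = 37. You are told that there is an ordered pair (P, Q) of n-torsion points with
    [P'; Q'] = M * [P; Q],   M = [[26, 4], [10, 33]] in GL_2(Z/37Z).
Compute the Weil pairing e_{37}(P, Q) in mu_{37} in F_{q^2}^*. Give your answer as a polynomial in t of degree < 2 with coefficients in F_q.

125874050175898 + 17310566259058*t

Since e_{37}(P,P)=e_{37}(Q,Q)=1 and e_{37}(Q,P)=e_{37}(P,Q)^{-1}, expanding e_{37}(26*P + 4*Q,10*P + 33*Q) leaves e(P,Q)^det(M).
Inverting 4 mod 37: 28. Thus e_{37}(P,Q) = e(P',Q')^{28}.
Build f_{37,P'} and f_{37,Q'} via the 6-bit ladder of 37=100101_2; evaluate at shifted divisors; quotient in F_{233124656063329^2}.
Result: e(P',Q') = 216515248541526 + 233014087427421*t.
Raise to 28: e(P,Q) = 125874050175898 + 17310566259058*t in mu_{37}.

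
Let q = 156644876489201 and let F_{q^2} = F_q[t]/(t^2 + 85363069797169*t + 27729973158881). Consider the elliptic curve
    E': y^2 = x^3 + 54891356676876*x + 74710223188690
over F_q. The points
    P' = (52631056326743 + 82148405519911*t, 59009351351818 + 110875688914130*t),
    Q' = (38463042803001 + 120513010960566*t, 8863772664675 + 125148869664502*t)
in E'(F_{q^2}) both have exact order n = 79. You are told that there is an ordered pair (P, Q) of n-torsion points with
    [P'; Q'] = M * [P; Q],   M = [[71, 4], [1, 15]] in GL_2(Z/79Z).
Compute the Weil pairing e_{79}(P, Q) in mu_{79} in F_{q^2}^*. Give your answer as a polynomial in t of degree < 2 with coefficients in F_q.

The 79-Weil pairing on E[79] over F_{156644876489201} is alternating-bilinear: e_{79}(P',Q') = e_{79}(P,Q)^det(M).
Inverting 34 mod 79: 7. Thus e_{79}(P,Q) = e(P',Q')^{7}.
7-bit Miller (1001111) on E'/F_{156644876489201} with a'=54891356676876, b'=74710223188690: accumulate tangent/chord ratios at Q'+S and P'+S'.
Miller gives e_{79}(P',Q') = 114407394692299 + 87954110572740*t in F_{156644876489201^2}.
Raise to 7: e(P,Q) = 51695160910751 + 58283749003636*t in mu_{79}.

51695160910751 + 58283749003636*t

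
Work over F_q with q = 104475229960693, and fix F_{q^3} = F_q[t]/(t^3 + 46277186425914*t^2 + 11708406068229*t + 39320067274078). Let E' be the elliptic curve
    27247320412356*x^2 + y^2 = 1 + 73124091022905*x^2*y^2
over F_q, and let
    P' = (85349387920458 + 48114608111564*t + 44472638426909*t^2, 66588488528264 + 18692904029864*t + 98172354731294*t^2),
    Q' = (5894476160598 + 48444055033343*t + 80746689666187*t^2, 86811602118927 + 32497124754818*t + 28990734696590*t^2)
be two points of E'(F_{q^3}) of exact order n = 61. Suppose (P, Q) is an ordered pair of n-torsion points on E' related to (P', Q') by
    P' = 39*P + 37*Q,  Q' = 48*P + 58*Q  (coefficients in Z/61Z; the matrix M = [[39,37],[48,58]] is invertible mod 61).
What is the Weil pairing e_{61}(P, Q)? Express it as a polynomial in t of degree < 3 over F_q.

38461336643078 + 59708418261479*t + 59394151064261*t^2

e_{61} is bilinear + alternating on E[61], so e_{61}(39*P + 37*Q, 48*P + 58*Q) = e_{61}(P,Q)^(39*58-37*48).
So e_{61}(P,Q) = e_{61}(P',Q')^{30}, since 59*30 = 1 mod 61.
Edwards a_E,d_E -> Montgomery A=39962678946245,B=32700591689607 -> Weierstrass 0,63398223127744 via alpha=68966183552890,beta=14649614837536.
Run Miller on y^2=x^3+63398223127744 over F_{104475229960693}: ladder 111101 (6 bits); e = f_P(D_Q)/f_Q(D_P).
The quotient is 14989166125486 + 25975272619945*t + 17583902790265*t^2.
Raise to 30: e(P,Q) = 38461336643078 + 59708418261479*t + 59394151064261*t^2 in mu_{61}.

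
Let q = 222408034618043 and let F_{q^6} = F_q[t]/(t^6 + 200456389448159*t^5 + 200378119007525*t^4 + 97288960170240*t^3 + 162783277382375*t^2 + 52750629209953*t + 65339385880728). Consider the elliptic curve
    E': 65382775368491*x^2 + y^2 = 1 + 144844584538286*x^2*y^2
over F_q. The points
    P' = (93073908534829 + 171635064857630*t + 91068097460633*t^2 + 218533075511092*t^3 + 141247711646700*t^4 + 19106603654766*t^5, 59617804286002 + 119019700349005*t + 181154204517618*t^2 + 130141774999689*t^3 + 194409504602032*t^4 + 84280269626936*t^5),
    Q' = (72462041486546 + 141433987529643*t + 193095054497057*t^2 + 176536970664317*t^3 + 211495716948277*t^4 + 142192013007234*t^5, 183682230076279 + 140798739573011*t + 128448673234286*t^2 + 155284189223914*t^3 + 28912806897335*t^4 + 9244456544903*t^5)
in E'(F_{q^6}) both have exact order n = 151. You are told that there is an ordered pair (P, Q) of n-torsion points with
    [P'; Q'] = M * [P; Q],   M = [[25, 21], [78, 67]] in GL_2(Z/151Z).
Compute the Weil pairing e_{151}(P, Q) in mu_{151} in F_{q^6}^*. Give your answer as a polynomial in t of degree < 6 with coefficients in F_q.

11725774954675 + 2882520229583*t + 143026804386*t^2 + 98906855379204*t^3 + 12822358993784*t^4 + 150063962178364*t^5

Alternating bilinearity on E[151] (values in mu_{151} in F_{222408034618043^6}) gives e(P',Q') = e(P,Q)^det(M).
det(M) mod 151 = 37; its inverse in (Z/151)^* is 49 (check: 37*49 mod 151 = 1).
Edwards a_E,d_E -> Montgomery A=201213593338864,B=189050131524596 -> Weierstrass 5425548544463,202274600902876 via alpha=72105899087470,beta=35736556362062.
Build f_{151,P'} and f_{151,Q'} via the 8-bit ladder of 151=10010111_2; evaluate at shifted divisors; quotient in F_{222408034618043^6}.
e_{151}(P',Q') = 68671606832439 + 53379807367868*t + 77602023680862*t^2 + 85528836553808*t^3 + 125181940306002*t^4 + 180428921923648*t^5.
Finally e_{151}(P,Q) = 11725774954675 + 2882520229583*t + 143026804386*t^2 + 98906855379204*t^3 + 12822358993784*t^4 + 150063962178364*t^5.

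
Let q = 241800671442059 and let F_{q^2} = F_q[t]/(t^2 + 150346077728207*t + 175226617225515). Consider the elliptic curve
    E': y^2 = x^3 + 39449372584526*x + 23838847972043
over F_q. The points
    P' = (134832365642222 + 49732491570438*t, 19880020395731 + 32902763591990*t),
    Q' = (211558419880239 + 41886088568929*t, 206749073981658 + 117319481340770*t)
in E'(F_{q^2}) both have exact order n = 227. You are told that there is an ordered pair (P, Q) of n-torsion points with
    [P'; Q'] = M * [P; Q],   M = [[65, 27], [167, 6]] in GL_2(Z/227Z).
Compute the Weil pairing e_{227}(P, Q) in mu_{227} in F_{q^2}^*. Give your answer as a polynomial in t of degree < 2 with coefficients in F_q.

27773966528557 + 7717324201210*t

Since e_{227}(P,P)=e_{227}(Q,Q)=1 and e_{227}(Q,P)=e_{227}(P,Q)^{-1}, expanding e_{227}(65*P + 27*Q,167*P + 6*Q) leaves e(P,Q)^det(M).
65*6 - 27*167 = -4119; reduced mod 227: det = 194, inverse 55.
Double-and-add over 11100011: 8-1 doublings, 5-1 additions; each step l_{T,T}/v_{2T} or l_{T,P'}/v at Q'+S for random S.
f_P(D_Q)/f_Q(D_P) = 121445958332720 + 27931592782043*t.
Finally e_{227}(P,Q) = 27773966528557 + 7717324201210*t.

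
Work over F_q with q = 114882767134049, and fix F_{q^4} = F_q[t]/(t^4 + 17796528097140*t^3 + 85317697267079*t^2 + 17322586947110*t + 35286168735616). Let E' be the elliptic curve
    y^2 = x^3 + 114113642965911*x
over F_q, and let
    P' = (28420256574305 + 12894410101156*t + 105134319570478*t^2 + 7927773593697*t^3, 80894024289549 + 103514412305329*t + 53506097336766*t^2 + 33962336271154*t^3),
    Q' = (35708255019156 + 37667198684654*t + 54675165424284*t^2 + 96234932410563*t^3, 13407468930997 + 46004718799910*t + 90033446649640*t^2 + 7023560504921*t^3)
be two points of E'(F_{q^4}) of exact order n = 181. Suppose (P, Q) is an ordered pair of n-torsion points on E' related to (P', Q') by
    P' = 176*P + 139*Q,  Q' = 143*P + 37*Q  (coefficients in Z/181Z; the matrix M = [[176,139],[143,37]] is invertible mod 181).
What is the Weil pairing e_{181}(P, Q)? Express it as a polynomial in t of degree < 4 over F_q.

79515502597203 + 106142595754967*t + 64644673798527*t^2 + 33642464044143*t^3

Alternating bilinearity on E[181] (values in mu_{181} in F_{114882767134049^4}) gives e(P',Q') = e(P,Q)^det(M).
So e_{181}(P,Q) = e_{181}(P',Q')^{25}, since 29*25 = 1 mod 181.
Miller loop for e_{181} over F_{114882767134049^4}: bits of 181 = 10110101; 7 double steps + 4 add steps, l/v at each.
Miller gives e_{181}(P',Q') = 43318585888846 + 34267677134896*t + 29007417439937*t^2 + 109660996554459*t^3 in F_{114882767134049^4}.
(43318585888846 + 34267677134896*t + 29007417439937*t^2 + 109660996554459*t^3)^{25} mod (114882767134049,f) = 79515502597203 + 106142595754967*t + 64644673798527*t^2 + 33642464044143*t^3.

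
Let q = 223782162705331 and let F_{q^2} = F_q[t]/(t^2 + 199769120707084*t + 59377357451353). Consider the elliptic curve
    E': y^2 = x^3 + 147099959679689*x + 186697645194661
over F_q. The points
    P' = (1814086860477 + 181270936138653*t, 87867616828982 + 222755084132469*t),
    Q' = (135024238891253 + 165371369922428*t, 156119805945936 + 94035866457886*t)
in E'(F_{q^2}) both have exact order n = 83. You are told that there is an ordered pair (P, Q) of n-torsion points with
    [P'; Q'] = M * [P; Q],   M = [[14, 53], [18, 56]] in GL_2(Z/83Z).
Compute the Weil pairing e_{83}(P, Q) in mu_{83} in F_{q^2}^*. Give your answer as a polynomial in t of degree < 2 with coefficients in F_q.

87700133535094 + 130393489286529*t

Since e_{83}(P,P)=e_{83}(Q,Q)=1 and e_{83}(Q,P)=e_{83}(P,Q)^{-1}, expanding e_{83}(14*P + 53*Q,18*P + 56*Q) leaves e(P,Q)^det(M).
det(M) mod 83 = 79; its inverse in (Z/83)^* is 62 (check: 79*62 mod 83 = 1).
7-bit Miller (1010011) on E'/F_{223782162705331} with a'=147099959679689, b'=186697645194661: accumulate tangent/chord ratios at Q'+S and P'+S'.
f_P(D_Q)/f_Q(D_P) = 204989600817264 + 175042943453410*t.
Finally e_{83}(P,Q) = 87700133535094 + 130393489286529*t.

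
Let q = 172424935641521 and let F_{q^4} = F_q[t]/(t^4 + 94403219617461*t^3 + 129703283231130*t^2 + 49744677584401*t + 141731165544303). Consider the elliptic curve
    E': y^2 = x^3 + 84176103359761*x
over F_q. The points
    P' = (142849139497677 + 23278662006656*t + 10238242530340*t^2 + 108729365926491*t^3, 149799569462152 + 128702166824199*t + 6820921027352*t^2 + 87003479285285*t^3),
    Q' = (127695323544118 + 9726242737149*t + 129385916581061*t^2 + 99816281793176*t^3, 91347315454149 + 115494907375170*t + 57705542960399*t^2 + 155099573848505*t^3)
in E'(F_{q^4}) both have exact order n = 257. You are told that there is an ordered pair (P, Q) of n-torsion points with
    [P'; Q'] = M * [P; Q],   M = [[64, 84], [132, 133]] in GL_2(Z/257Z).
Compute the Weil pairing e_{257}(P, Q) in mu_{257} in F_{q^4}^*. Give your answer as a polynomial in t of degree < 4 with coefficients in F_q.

Alternating bilinearity on E[257] (values in mu_{257} in F_{172424935641521^4}) gives e(P',Q') = e(P,Q)^det(M).
det(M) mod 257 = 251; its inverse in (Z/257)^* is 214 (check: 251*214 mod 257 = 1).
Double-and-add over 100000001: 9-1 doublings, 2-1 additions; each step l_{T,T}/v_{2T} or l_{T,P'}/v at Q'+S for random S.
So e_{257}(P',Q') = 23653650447235 + 122833132405967*t + 82245056127423*t^2 + 59928553066395*t^3.
Finally e_{257}(P,Q) = 79023866853379 + 20043040250058*t + 61852882997653*t^2 + 165380239918273*t^3.

79023866853379 + 20043040250058*t + 61852882997653*t^2 + 165380239918273*t^3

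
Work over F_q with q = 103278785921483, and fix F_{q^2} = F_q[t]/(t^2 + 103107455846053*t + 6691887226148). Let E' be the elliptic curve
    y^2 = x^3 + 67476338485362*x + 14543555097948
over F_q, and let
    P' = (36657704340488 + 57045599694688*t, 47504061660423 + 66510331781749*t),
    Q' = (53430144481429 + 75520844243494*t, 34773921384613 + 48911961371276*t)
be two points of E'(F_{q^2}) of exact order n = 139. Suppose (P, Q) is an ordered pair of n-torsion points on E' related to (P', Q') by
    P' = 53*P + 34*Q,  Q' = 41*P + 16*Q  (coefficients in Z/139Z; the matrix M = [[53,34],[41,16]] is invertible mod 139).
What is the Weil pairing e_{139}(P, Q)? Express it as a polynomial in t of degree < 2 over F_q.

e_{139} is bilinear + alternating on E[139], so e_{139}(53*P + 34*Q, 41*P + 16*Q) = e_{139}(P,Q)^(53*16-34*41).
det(M) mod 139 = 10; its inverse in (Z/139)^* is 14 (check: 10*14 mod 139 = 1).
n = 139 = (10001011)_2 (8 bits, wt 4); accumulate f_{139,P'}(Q'+S)/f_{139,P'}(S) along the 7-step ladder.
f_P(D_Q)/f_Q(D_P) = 57365415898624 + 45904940926220*t.
e_{139}(P,Q) = (57365415898624 + 45904940926220*t)^{14} = 67121919650624 + 95651936547260*t.

67121919650624 + 95651936547260*t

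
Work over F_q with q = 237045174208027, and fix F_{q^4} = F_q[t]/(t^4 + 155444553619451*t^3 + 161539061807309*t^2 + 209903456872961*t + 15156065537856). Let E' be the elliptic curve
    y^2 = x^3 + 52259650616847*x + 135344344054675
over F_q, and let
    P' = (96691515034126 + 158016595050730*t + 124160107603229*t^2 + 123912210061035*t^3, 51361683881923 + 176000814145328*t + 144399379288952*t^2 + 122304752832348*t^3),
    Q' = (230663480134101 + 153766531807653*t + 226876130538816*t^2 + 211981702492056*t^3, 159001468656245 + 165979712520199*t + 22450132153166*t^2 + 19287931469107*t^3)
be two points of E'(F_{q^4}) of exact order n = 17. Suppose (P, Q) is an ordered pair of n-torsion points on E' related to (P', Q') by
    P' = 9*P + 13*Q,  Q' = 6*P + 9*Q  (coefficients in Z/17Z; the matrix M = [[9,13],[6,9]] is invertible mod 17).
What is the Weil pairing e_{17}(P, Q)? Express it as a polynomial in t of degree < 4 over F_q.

Since e_{17}(P,P)=e_{17}(Q,Q)=1 and e_{17}(Q,P)=e_{17}(P,Q)^{-1}, expanding e_{17}(9*P + 13*Q,6*P + 9*Q) leaves e(P,Q)^det(M).
9*9 - 13*6 = 3; reduced mod 17: det = 3, inverse 6.
5-bit Miller (10001) on E'/F_{237045174208027} with a'=52259650616847, b'=135344344054675: accumulate tangent/chord ratios at Q'+S and P'+S'.
f_P(D_Q)/f_Q(D_P) = 102020812228324 + 66480733688337*t + 108076850730890*t^2 + 26403352698868*t^3.
Thus e_{17}(P,Q) = 220687759980759 + 142000372658863*t + 44201351220322*t^2 + 190782306092187*t^3.

220687759980759 + 142000372658863*t + 44201351220322*t^2 + 190782306092187*t^3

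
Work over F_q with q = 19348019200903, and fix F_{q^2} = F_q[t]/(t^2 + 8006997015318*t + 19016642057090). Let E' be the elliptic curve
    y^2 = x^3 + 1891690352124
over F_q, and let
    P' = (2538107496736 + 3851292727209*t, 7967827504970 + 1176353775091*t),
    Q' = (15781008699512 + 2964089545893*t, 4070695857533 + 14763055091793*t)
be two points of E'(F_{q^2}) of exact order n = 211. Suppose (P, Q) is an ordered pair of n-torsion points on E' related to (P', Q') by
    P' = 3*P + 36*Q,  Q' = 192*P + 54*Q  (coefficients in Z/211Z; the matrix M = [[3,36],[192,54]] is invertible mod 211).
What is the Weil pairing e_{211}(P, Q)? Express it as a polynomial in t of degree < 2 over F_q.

Alternating bilinearity on E[211] (values in mu_{211} in F_{19348019200903^2}) gives e(P',Q') = e(P,Q)^det(M).
det(M) mod 211 = 2; its inverse in (Z/211)^* is 106 (check: 2*106 mod 211 = 1).
Miller loop for e_{211} over F_{19348019200903^2}: bits of 211 = 11010011; 7 double steps + 4 add steps, l/v at each.
So e_{211}(P',Q') = 17709690899304 + 11773777896837*t.
Raise to 106: e(P,Q) = 14899338868709 + 8905607468184*t in mu_{211}.

14899338868709 + 8905607468184*t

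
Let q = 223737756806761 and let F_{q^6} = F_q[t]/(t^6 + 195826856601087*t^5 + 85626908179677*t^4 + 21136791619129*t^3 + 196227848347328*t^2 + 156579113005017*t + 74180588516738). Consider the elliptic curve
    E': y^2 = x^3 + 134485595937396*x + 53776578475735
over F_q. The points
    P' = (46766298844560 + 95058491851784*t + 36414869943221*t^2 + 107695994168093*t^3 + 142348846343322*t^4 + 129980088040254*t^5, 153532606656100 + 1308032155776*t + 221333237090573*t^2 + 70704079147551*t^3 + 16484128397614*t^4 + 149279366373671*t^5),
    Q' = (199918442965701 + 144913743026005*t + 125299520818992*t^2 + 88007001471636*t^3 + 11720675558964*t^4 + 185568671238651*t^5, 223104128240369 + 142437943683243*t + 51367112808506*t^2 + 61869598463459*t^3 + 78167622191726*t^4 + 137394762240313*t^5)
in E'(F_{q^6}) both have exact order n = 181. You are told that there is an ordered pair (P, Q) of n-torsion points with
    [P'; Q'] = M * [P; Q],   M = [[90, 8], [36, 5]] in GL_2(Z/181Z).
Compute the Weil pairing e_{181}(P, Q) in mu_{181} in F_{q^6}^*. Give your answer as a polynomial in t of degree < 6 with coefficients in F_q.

e_{181}(aP+bQ,cP+dQ) = e_{181}(P,Q)^(ad-bc); with (a,b,c,d)=(90,8,36,5) this gives the det-181 law.
90*5 - 8*36 = 162; reduced mod 181: det = 162, inverse 19.
Build f_{181,P'} and f_{181,Q'} via the 8-bit ladder of 181=10110101_2; evaluate at shifted divisors; quotient in F_{223737756806761^6}.
e_{181}(P',Q') = 185542737551436 + 78251842912565*t + 27580817648405*t^2 + 185408179743056*t^3 + 10198860311616*t^4 + 6749012671744*t^5.
Thus e_{181}(P,Q) = 125122217031970 + 166843983347203*t + 107183018649448*t^2 + 130941179153164*t^3 + 223202446994713*t^4 + 12680662237550*t^5.

125122217031970 + 166843983347203*t + 107183018649448*t^2 + 130941179153164*t^3 + 223202446994713*t^4 + 12680662237550*t^5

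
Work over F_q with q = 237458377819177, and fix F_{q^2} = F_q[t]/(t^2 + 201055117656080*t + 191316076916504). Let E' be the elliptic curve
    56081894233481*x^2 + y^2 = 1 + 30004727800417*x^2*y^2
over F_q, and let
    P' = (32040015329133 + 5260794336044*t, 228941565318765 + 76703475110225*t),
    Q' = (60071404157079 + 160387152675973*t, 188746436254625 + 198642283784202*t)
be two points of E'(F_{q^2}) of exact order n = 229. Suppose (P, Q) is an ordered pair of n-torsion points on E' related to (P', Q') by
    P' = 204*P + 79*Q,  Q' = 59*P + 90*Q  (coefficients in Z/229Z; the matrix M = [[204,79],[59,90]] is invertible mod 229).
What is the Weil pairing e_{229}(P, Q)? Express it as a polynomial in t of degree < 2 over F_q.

Under M = [[204,79],[59,90]] in GL_2(Z/229), e_{229}(P',Q') = e_{229}(P,Q)^(204*90-79*59 mod 229).
So e_{229}(P,Q) = e_{229}(P',Q')^{67}, since 188*67 = 1 mod 229.
Map (x,y)_Ed via u=(1+y)/(1-y), v=(1+y)/((1-y)x) to Montgomery A=114859478137786,B=184670136339466; then to (a',b')=(197113273190164,119902018105873).
Run Miller on y^2=x^3+197113273190164*x+119902018105873 over F_{237458377819177}: ladder 11100101 (8 bits); e = f_P(D_Q)/f_Q(D_P).
Result: e(P',Q') = 44155956333002 + 191803393876390*t.
e_{229}(P,Q) = (44155956333002 + 191803393876390*t)^{67} = 221465859489588 + 8331122803523*t.

221465859489588 + 8331122803523*t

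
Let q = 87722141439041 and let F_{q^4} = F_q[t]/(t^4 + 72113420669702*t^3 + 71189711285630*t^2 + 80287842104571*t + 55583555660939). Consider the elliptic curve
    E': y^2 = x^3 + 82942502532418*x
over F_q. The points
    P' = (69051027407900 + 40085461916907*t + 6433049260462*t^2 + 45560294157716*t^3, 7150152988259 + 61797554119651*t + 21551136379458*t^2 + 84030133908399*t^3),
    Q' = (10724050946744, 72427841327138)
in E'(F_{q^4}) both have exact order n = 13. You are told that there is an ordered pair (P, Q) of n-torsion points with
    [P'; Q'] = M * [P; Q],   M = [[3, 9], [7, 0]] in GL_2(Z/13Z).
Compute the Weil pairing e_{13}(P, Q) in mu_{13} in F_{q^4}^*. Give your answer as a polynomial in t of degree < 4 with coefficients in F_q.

Alternating bilinearity on E[13] (values in mu_{13} in F_{87722141439041^4}) gives e(P',Q') = e(P,Q)^det(M).
So e_{13}(P,Q) = e_{13}(P',Q')^{7}, since 2*7 = 1 mod 13.
Run Miller on y^2=x^3+82942502532418*x over F_{87722141439041}: ladder 1101 (4 bits); e = f_P(D_Q)/f_Q(D_P).
f_P(D_Q)/f_Q(D_P) = 75201429049036 + 42549169598973*t + 14035844037733*t^2 + 31863257299921*t^3.
Finally e_{13}(P,Q) = 78565397917696 + 38319311585121*t + 46859447754899*t^2 + 20807849601509*t^3.

78565397917696 + 38319311585121*t + 46859447754899*t^2 + 20807849601509*t^3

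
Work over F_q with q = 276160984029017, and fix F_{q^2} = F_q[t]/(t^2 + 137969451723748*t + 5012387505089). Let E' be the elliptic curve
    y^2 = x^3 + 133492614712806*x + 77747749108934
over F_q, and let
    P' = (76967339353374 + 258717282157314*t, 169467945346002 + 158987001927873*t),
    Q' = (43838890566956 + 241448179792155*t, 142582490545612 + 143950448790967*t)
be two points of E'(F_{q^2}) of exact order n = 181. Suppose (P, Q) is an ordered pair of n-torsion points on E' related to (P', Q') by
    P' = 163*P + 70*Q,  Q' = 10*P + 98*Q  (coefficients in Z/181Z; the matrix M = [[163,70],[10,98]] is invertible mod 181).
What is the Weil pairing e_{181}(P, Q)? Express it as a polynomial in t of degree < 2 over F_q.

271552621196638 + 201403698286607*t

e_{181}(aP+bQ,cP+dQ) = e_{181}(P,Q)^(ad-bc); with (a,b,c,d)=(163,70,10,98) this gives the det-181 law.
Inverting 70 mod 181: 75. Thus e_{181}(P,Q) = e(P',Q')^{75}.
n = 181 = (10110101)_2 (8 bits, wt 5); accumulate f_{181,P'}(Q'+S)/f_{181,P'}(S) along the 7-step ladder.
The quotient is 148486292605970 + 203451329131703*t.
Thus e_{181}(P,Q) = 271552621196638 + 201403698286607*t.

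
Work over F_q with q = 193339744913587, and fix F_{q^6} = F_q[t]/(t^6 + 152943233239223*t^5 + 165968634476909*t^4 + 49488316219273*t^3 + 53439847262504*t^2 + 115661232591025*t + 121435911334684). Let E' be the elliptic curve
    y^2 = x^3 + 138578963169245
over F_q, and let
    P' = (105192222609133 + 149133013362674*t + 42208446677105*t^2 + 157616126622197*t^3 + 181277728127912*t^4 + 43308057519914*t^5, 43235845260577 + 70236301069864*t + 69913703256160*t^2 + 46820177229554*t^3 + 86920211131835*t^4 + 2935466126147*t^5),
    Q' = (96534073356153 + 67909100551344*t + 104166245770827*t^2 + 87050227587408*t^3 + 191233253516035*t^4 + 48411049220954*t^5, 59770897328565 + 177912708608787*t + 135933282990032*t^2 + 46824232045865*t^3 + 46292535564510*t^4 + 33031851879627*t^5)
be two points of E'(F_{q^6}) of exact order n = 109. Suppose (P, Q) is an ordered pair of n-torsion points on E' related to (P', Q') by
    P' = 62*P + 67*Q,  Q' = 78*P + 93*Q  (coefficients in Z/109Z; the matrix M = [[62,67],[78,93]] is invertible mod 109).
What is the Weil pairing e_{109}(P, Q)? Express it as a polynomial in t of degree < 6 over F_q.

73913168139176 + 183918464147200*t + 67865389758767*t^2 + 57771275280634*t^3 + 96869432442014*t^4 + 87723378775822*t^5

Alternating bilinearity on E[109] (values in mu_{109} in F_{193339744913587^6}) gives e(P',Q') = e(P,Q)^det(M).
det M = 62*93 - 67*78 = 540 = 104 (mod 109); 104^{-1} = 87 (mod 109).
Build f_{109,P'} and f_{109,Q'} via the 7-bit ladder of 109=1101101_2; evaluate at shifted divisors; quotient in F_{193339744913587^6}.
f_P(D_Q)/f_Q(D_P) = 170214643141493 + 119625083357991*t + 127789796173191*t^2 + 117782798561935*t^3 + 104710168617241*t^4 + 101843805820647*t^5.
(170214643141493 + 119625083357991*t + 127789796173191*t^2 + 117782798561935*t^3 + 104710168617241*t^4 + 101843805820647*t^5)^{87} mod (193339744913587,f) = 73913168139176 + 183918464147200*t + 67865389758767*t^2 + 57771275280634*t^3 + 96869432442014*t^4 + 87723378775822*t^5.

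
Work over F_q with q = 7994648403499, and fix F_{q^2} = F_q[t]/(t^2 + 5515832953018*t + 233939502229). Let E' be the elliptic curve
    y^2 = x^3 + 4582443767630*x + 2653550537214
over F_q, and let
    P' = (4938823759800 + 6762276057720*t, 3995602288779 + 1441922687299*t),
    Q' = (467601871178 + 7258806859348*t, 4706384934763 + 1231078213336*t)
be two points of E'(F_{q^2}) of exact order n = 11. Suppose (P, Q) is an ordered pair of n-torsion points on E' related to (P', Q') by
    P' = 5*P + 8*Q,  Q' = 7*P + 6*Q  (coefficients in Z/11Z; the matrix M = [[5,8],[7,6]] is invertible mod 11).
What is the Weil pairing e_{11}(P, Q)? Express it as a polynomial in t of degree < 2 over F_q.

7053128300833 + 4123691470048*t

The 11-Weil pairing on E[11] over F_{7994648403499} is alternating-bilinear: e_{11}(P',Q') = e_{11}(P,Q)^det(M).
det(M) mod 11 = 7; its inverse in (Z/11)^* is 8 (check: 7*8 mod 11 = 1).
Build f_{11,P'} and f_{11,Q'} via the 4-bit ladder of 11=1011_2; evaluate at shifted divisors; quotient in F_{7994648403499^2}.
e_{11}(P',Q') = 355718301101 + 5176858527557*t.
(355718301101 + 5176858527557*t)^{8} mod (7994648403499,f) = 7053128300833 + 4123691470048*t.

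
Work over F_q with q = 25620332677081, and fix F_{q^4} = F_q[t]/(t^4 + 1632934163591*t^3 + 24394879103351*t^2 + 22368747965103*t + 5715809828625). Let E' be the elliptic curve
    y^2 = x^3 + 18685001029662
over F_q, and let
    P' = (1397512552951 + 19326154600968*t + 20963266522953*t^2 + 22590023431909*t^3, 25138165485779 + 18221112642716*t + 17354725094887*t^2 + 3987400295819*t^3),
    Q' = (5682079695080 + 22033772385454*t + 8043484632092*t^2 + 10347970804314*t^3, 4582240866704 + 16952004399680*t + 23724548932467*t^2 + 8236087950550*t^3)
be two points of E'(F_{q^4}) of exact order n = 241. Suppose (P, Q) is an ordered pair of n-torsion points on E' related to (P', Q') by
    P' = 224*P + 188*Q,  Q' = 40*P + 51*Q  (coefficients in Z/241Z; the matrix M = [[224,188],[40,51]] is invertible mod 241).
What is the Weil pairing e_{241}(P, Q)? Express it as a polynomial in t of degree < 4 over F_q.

21309375929716 + 7900190814373*t + 22877456329257*t^2 + 14743077440127*t^3

Since e_{241}(P,P)=e_{241}(Q,Q)=1 and e_{241}(Q,P)=e_{241}(P,Q)^{-1}, expanding e_{241}(224*P + 188*Q,40*P + 51*Q) leaves e(P,Q)^det(M).
det M = 224*51 - 188*40 = 3904 = 48 (mod 241); 48^{-1} = 236 (mod 241).
Run Miller on y^2=x^3+18685001029662 over F_{25620332677081}: ladder 11110001 (8 bits); e = f_P(D_Q)/f_Q(D_P).
Result: e(P',Q') = 21916497530188 + 5874561893603*t + 9296642393612*t^2 + 6690835298069*t^3.
Finally e_{241}(P,Q) = 21309375929716 + 7900190814373*t + 22877456329257*t^2 + 14743077440127*t^3.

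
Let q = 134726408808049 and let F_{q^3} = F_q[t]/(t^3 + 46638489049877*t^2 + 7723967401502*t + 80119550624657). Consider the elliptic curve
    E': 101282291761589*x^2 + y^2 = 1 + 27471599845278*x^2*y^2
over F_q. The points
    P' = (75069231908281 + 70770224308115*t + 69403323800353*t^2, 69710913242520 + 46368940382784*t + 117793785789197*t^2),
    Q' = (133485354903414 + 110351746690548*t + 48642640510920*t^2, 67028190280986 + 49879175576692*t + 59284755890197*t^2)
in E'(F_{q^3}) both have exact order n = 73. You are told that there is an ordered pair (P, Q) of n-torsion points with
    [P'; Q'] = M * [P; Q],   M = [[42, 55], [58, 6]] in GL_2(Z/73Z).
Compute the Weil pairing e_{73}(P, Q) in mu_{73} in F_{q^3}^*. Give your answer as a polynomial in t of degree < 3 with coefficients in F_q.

Alternating bilinearity on E[73] (values in mu_{73} in F_{134726408808049^3}) gives e(P',Q') = e(P,Q)^det(M).
42*6 - 55*58 = -2938; reduced mod 73: det = 55, inverse 4.
Map (x,y)_Ed via u=(1+y)/(1-y), v=(1+y)/((1-y)x) to Montgomery A=19029640648122,B=120051234606851; then to (a',b')=(71030392263579,12906782442106).
Run Miller on y^2=x^3+71030392263579*x+12906782442106 over F_{134726408808049}: ladder 1001001 (7 bits); e = f_P(D_Q)/f_Q(D_P).
f_P(D_Q)/f_Q(D_P) = 39961576682295 + 15224518670185*t + 34829990478359*t^2.
Finally e_{73}(P,Q) = 109705429488275 + 97475241554713*t + 14776737595038*t^2.

109705429488275 + 97475241554713*t + 14776737595038*t^2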